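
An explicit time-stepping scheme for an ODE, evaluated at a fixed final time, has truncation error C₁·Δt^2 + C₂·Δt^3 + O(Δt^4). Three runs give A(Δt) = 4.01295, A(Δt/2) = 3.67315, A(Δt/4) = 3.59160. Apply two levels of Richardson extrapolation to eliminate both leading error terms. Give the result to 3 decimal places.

First eliminate the Δt^2 term (factor 2^2 = 4):
  B₁ = (4·3.67315 − 4.01295)/3 = 3.55988
  B₂ = (4·3.59160 − 3.67315)/3 = 3.56442
Then eliminate the Δt^3 term (factor 2^3 = 8):
  (8·3.56442 − 3.55988)/7 = 3.56507

3.565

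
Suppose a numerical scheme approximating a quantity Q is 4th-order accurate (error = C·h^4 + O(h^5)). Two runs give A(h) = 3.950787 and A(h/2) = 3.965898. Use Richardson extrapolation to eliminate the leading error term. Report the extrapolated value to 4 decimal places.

The leading error scales as h^4; refining by a factor of 2 reduces it by 2^4 = 16.
Extrapolated value = (16·A(h/2) − A(h)) / (16 − 1)
= (16·3.965898 − 3.950787) / 15
= 59.503581 / 15 = 3.966905

3.9669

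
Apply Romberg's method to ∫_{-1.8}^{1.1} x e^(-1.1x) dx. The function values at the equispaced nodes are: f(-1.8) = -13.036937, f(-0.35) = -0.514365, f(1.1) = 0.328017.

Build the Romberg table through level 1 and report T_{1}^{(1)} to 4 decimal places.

-7.1371

T_{0}^{(0)} (trapezoid, 1 panel, h=2.9000): -18.427934
T_{1}^{(0)} (trapezoid, 2 panels, h=1.4500): -9.959796
T_{1}^{(1)} = -9.959796 + (-9.959796 − (-18.427934))/3 = -7.137083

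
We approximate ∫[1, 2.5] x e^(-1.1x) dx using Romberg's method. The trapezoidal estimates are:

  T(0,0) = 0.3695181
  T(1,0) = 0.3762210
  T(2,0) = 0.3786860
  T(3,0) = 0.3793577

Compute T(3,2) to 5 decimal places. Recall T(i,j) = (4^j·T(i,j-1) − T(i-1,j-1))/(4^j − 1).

T(2,1) = 0.3786860 + (0.3786860 − 0.3762210)/3 = 0.3795077
T(3,1) = (4·0.3793577 − 0.3786860) / 3 = 0.3795816
T(3,2) = (16·0.3795816 − 0.3795077) / 15 = 0.3795865
(Column j=1 coincides with Simpson's rule on the same nodes.)

0.37959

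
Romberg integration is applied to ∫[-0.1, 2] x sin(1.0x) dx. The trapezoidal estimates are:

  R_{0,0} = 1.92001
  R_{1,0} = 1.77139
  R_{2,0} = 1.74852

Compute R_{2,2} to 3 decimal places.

Richardson extrapolation on the trapezoidal column (denominator 4−1=3):
R_{1,1} = 1.77139 + (1.77139 − 1.92001)/3 = 1.72185
R_{2,1} = (4·1.74852 − 1.77139) / 3 = 1.74090
R_{2,2} = 1.74090 + (1.74090 − 1.72185)/15 = 1.74217

1.742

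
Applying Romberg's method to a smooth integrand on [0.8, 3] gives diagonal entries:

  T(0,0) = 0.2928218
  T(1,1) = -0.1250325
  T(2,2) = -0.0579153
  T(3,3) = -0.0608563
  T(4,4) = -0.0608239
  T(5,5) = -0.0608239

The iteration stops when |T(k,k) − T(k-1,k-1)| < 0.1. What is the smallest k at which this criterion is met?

|T(1,1) − T(0,0)| = 0.4178543 ≥ 0.1
|T(2,2) − T(1,1)| = 0.0671172 < 0.1

k = 2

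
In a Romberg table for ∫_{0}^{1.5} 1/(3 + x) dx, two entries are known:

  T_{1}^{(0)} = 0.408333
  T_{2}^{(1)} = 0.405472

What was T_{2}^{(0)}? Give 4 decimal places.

0.4062

From T_{2}^{(1)} = (4·T_{2}^{(0)} − T_{1}^{(0)})/3, solve for T_{2}^{(0)}:
4·T_{2}^{(0)} = 3·0.405472 + 0.408333 = 1.624749
T_{2}^{(0)} = 0.406187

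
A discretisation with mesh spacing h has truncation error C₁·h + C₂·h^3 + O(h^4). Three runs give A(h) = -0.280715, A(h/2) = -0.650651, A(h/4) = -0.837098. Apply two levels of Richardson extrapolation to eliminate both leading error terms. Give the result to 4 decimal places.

-1.0240

First eliminate the h term (factor 2^1 = 2):
  B₁ = (2·(-0.650651) − (-0.280715))/1 = -1.020587
  B₂ = (2·(-0.837098) − (-0.650651))/1 = -1.023545
Then eliminate the h^3 term (factor 2^3 = 8):
  (8·(-1.023545) − (-1.020587))/7 = -1.023968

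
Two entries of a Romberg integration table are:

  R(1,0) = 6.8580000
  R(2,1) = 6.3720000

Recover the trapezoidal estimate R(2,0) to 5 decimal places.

6.49350

From R(2,1) = (4·R(2,0) − R(1,0))/3, solve for R(2,0):
4·R(2,0) = 3·6.3720000 + 6.8580000 = 25.9740000
R(2,0) = 6.4935000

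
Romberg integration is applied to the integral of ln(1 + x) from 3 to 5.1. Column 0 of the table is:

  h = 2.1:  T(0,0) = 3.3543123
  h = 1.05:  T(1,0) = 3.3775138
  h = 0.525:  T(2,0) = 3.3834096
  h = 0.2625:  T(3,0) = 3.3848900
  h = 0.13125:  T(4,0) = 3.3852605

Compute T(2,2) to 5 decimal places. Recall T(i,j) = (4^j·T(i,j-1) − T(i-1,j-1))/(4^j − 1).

3.38538

T(1,1) = 3.3775138 + (3.3775138 − 3.3543123)/3 = 3.3852476
T(2,1) = (4·3.3834096 − 3.3775138) / 3 = 3.3853749
T(2,2) = (16·3.3853749 − 3.3852476) / 15 = 3.3853834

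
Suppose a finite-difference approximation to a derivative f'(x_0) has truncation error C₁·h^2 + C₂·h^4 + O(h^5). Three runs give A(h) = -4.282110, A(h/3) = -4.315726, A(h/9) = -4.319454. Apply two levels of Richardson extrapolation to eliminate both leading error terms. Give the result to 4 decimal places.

First eliminate the h^2 term (factor 3^2 = 9):
  B₁ = (9·(-4.315726) − (-4.282110))/8 = -4.319928
  B₂ = (9·(-4.319454) − (-4.315726))/8 = -4.319920
Then eliminate the h^4 term (factor 3^4 = 81):
  (81·(-4.319920) − (-4.319928))/80 = -4.319920

-4.3199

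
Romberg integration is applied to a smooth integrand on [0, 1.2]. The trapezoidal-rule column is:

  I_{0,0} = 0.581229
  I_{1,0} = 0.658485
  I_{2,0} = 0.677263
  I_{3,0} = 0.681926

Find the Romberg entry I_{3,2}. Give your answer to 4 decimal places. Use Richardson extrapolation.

0.6835

Richardson extrapolation on the trapezoidal column (denominator 4−1=3):
I_{2,1} = 0.677263 + (0.677263 − 0.658485)/3 = 0.683522
I_{3,1} = (4·0.681926 − 0.677263) / 3 = 0.683480
I_{3,2} = 0.683480 + (0.683480 − 0.683522)/15 = 0.683477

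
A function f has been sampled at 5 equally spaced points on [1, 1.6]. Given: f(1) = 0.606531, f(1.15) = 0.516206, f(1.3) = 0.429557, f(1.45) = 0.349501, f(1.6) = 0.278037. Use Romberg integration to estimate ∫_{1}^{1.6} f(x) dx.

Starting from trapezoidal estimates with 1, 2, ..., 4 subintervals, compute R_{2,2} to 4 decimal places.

R_{0,0} (trapezoid, 1 panel, h=0.6000): 0.265370
R_{1,0} (trapezoid, 2 panels, h=0.3000): 0.261552
R_{2,0} (trapezoid, 4 panels, h=0.1500): 0.260632
R_{1,1} = 0.261552 + (0.261552 − 0.265370)/3 = 0.260279
R_{2,1} = 0.260632 + (0.260632 − 0.261552)/3 = 0.260325
R_{2,2} = 0.260325 + (0.260325 − 0.260279)/15 = 0.260328

0.2603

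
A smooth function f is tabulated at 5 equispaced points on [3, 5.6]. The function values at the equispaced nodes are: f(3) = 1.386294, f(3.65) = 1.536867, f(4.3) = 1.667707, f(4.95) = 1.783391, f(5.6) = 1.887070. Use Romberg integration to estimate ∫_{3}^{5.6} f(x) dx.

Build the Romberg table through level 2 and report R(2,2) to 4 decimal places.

R(0,0) (trapezoid, 1 panel, h=2.6000): 4.255373
R(1,0) (trapezoid, 2 panels, h=1.3000): 4.295706
R(2,0) (trapezoid, 4 panels, h=0.6500): 4.306021
R(1,1) = 4.295706 + (4.295706 − 4.255373)/3 = 4.309150
R(2,1) = 4.306021 + (4.306021 − 4.295706)/3 = 4.309459
R(2,2) = 4.309459 + (4.309459 − 4.309150)/15 = 4.309480

4.3095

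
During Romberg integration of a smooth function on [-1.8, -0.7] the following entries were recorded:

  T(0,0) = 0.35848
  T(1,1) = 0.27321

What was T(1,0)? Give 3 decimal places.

From T(1,1) = (4·T(1,0) − T(0,0))/3, solve for T(1,0):
4·T(1,0) = 3·0.27321 + 0.35848 = 1.17811
T(1,0) = 0.29453

0.295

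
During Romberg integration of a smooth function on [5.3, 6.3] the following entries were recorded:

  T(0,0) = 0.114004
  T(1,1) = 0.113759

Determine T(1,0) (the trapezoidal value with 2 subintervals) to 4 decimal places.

From T(1,1) = (4·T(1,0) − T(0,0))/3, solve for T(1,0):
4·T(1,0) = 3·0.113759 + 0.114004 = 0.455281
T(1,0) = 0.113820

0.1138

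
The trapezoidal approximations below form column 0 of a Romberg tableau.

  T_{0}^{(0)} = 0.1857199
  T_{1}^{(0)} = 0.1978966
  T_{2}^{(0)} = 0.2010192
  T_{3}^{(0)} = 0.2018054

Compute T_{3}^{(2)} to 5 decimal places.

Richardson extrapolation on the trapezoidal column (denominator 4−1=3):
T_{2}^{(1)} = 0.2010192 + (0.2010192 − 0.1978966)/3 = 0.2020601
T_{3}^{(1)} = (4·0.2018054 − 0.2010192) / 3 = 0.2020675
T_{3}^{(2)} = (16·0.2020675 − 0.2020601) / 15 = 0.2020680

0.20207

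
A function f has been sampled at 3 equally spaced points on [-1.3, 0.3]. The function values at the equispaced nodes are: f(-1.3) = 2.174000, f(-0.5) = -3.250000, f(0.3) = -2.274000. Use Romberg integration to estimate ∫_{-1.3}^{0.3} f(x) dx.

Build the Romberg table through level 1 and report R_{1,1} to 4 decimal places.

R_{0,0} (trapezoid, 1 panel, h=1.6000): -0.080000
R_{1,0} (trapezoid, 2 panels, h=0.8000): -2.640000
R_{1,1} = -2.640000 + (-2.640000 − (-0.080000))/3 = -3.493333

-3.4933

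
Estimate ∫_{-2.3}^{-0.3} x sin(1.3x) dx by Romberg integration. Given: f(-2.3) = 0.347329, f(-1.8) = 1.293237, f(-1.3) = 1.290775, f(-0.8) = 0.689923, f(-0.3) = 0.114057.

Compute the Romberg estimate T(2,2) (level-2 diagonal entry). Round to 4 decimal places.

1.8262

T(0,0) (trapezoid, 1 panel, h=2.0000): 0.461386
T(1,0) (trapezoid, 2 panels, h=1.0000): 1.521468
T(2,0) (trapezoid, 4 panels, h=0.5000): 1.752314
T(1,1) = 1.521468 + (1.521468 − 0.461386)/3 = 1.874829
T(2,1) = 1.752314 + (1.752314 − 1.521468)/3 = 1.829263
T(2,2) = 1.829263 + (1.829263 − 1.874829)/15 = 1.826225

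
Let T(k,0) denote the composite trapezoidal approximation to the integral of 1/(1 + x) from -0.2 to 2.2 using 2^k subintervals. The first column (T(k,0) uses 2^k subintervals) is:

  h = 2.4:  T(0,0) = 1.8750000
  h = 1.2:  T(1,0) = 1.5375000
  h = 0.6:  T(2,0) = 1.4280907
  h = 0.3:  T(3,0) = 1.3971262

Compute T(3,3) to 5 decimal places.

T(1,1) = 1.5375000 + (1.5375000 − 1.8750000)/3 = 1.4250000
T(2,1) = (4·1.4280907 − 1.5375000) / 3 = 1.3916209
T(3,1) = (4·1.3971262 − 1.4280907) / 3 = 1.3868047
T(2,2) = (16·1.3916209 − 1.4250000) / 15 = 1.3893956
T(3,2) = (16·1.3868047 − 1.3916209) / 15 = 1.3864836
T(3,3) = (64·1.3864836 − 1.3893956) / 63 = 1.3864374

1.38644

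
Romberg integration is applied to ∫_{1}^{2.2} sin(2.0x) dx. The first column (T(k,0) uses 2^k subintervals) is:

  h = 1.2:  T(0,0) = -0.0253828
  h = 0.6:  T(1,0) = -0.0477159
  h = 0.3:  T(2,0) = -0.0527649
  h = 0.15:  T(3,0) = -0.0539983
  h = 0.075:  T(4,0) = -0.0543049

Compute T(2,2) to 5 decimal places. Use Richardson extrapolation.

-0.05440

Richardson extrapolation on the trapezoidal column (denominator 4−1=3):
T(1,1) = -0.0477159 + (-0.0477159 − (-0.0253828))/3 = -0.0551603
T(2,1) = (4·(-0.0527649) − (-0.0477159)) / 3 = -0.0544479
T(2,2) = -0.0544479 + (-0.0544479 − (-0.0551603))/15 = -0.0544004
(Column j=1 coincides with Simpson's rule on the same nodes.)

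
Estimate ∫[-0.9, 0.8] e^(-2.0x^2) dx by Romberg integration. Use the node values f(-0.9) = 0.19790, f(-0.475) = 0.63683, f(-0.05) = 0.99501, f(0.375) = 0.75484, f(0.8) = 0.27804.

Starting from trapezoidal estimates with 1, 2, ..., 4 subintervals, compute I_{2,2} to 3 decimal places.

I_{0,0} (trapezoid, 1 panel, h=1.7000): 0.40455
I_{1,0} (trapezoid, 2 panels, h=0.8500): 1.04803
I_{2,0} (trapezoid, 4 panels, h=0.4250): 1.11548
I_{1,1} = 1.04803 + (1.04803 − 0.40455)/3 = 1.26252
I_{2,1} = 1.11548 + (1.11548 − 1.04803)/3 = 1.13796
I_{2,2} = 1.13796 + (1.13796 − 1.26252)/15 = 1.12966

1.130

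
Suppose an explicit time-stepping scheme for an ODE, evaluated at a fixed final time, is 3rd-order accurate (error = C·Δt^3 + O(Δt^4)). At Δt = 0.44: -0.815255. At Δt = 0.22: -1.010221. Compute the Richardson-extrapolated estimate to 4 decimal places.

-1.0381

Extrapolated value = (8·A(Δt/2) − A(Δt)) / (8 − 1)
= (8·(-1.010221) − (-0.815255)) / 7
= -7.266513 / 7 = -1.038073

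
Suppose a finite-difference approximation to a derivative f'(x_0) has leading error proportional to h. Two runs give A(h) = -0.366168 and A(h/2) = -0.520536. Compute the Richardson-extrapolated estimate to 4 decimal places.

-0.6749

Extrapolated value = (2·A(h/2) − A(h)) / (2 − 1)
= (2·(-0.520536) − (-0.366168)) / 1
= -0.674904 / 1 = -0.674904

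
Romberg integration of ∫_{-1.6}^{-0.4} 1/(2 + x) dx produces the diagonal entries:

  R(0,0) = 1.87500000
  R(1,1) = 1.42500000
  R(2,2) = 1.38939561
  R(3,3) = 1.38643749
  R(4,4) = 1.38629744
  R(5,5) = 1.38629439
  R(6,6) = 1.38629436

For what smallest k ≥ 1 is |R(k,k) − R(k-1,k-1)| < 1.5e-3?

|R(1,1) − R(0,0)| = 0.45000000 ≥ 1.5e-3
|R(2,2) − R(1,1)| = 0.03560439 ≥ 1.5e-3
|R(3,3) − R(2,2)| = 0.00295812 ≥ 1.5e-3
|R(4,4) − R(3,3)| = 0.00014005 < 1.5e-3

k = 4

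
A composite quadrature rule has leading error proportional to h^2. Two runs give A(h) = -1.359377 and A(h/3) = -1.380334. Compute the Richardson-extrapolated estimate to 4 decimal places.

-1.3830

The leading error scales as h^2; refining by a factor of 3 reduces it by 3^2 = 9.
Extrapolated value = (9·A(h/3) − A(h)) / (9 − 1)
= (9·(-1.380334) − (-1.359377)) / 8
= -11.063629 / 8 = -1.382954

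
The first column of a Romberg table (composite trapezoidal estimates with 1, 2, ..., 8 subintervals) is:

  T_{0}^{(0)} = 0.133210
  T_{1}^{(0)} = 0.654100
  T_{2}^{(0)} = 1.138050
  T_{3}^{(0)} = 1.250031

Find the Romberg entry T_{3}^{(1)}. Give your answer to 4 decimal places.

1.2874

T_{3}^{(1)} = (4·1.250031 − 1.138050) / 3 = 1.287358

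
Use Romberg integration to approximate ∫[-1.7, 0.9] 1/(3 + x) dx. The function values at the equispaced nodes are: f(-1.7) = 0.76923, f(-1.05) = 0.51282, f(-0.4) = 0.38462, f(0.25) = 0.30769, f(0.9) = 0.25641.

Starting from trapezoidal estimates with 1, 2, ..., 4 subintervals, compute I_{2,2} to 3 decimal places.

1.099

I_{0,0} (trapezoid, 1 panel, h=2.6000): 1.33333
I_{1,0} (trapezoid, 2 panels, h=1.3000): 1.16667
I_{2,0} (trapezoid, 4 panels, h=0.6500): 1.11667
I_{1,1} = 1.16667 + (1.16667 − 1.33333)/3 = 1.11112
I_{2,1} = 1.11667 + (1.11667 − 1.16667)/3 = 1.10000
I_{2,2} = 1.10000 + (1.10000 − 1.11112)/15 = 1.09926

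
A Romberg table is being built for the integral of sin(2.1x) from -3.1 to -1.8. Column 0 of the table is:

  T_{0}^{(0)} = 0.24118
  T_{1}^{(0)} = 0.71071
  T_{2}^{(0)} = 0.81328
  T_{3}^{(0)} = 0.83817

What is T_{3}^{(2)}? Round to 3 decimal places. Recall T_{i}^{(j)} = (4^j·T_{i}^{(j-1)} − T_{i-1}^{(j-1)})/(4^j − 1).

T_{2}^{(1)} = (4·0.81328 − 0.71071) / 3 = 0.84747
T_{3}^{(1)} = 0.83817 + (0.83817 − 0.81328)/3 = 0.84647
T_{3}^{(2)} = 0.84647 + (0.84647 − 0.84747)/15 = 0.84640

0.846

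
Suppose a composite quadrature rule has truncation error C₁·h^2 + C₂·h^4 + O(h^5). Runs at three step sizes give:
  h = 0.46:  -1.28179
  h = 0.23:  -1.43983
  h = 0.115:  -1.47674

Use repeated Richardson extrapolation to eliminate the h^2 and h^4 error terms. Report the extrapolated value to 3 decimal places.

First eliminate the h^2 term (factor 2^2 = 4):
  B₁ = (4·(-1.43983) − (-1.28179))/3 = -1.49251
  B₂ = (4·(-1.47674) − (-1.43983))/3 = -1.48904
Then eliminate the h^4 term (factor 2^4 = 16):
  (16·(-1.48904) − (-1.49251))/15 = -1.48881

-1.489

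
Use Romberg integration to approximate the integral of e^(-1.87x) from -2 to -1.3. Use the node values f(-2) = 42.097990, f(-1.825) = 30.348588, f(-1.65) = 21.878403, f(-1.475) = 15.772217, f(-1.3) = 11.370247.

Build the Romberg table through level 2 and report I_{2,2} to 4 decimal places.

I_{0,0} (trapezoid, 1 panel, h=0.7000): 18.713883
I_{1,0} (trapezoid, 2 panels, h=0.3500): 17.014383
I_{2,0} (trapezoid, 4 panels, h=0.1750): 16.578332
I_{1,1} = 17.014383 + (17.014383 − 18.713883)/3 = 16.447883
I_{2,1} = 16.578332 + (16.578332 − 17.014383)/3 = 16.432982
I_{2,2} = 16.432982 + (16.432982 − 16.447883)/15 = 16.431989

16.4320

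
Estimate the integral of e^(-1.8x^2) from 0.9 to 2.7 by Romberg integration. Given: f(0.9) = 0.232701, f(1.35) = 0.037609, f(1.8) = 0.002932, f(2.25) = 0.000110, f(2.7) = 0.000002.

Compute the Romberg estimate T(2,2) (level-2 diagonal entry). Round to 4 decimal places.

T(0,0) (trapezoid, 1 panel, h=1.8000): 0.209433
T(1,0) (trapezoid, 2 panels, h=0.9000): 0.107355
T(2,0) (trapezoid, 4 panels, h=0.4500): 0.070651
T(1,1) = 0.107355 + (0.107355 − 0.209433)/3 = 0.073329
T(2,1) = 0.070651 + (0.070651 − 0.107355)/3 = 0.058416
T(2,2) = 0.058416 + (0.058416 − 0.073329)/15 = 0.057422

0.0574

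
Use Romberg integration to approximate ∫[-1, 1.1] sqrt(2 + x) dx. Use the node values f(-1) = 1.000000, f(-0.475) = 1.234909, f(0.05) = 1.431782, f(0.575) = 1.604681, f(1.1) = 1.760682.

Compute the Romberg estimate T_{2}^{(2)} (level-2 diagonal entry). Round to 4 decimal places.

T_{0}^{(0)} (trapezoid, 1 panel, h=2.1000): 2.898716
T_{1}^{(0)} (trapezoid, 2 panels, h=1.0500): 2.952729
T_{2}^{(0)} (trapezoid, 4 panels, h=0.5250): 2.967149
T_{1}^{(1)} = 2.952729 + (2.952729 − 2.898716)/3 = 2.970733
T_{2}^{(1)} = 2.967149 + (2.967149 − 2.952729)/3 = 2.971956
T_{2}^{(2)} = 2.971956 + (2.971956 − 2.970733)/15 = 2.972038

2.9720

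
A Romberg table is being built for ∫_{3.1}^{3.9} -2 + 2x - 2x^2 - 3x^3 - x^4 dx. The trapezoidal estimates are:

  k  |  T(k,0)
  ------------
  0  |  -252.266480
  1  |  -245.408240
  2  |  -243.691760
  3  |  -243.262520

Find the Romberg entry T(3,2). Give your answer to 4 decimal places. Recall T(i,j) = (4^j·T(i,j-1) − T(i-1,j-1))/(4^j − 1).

Richardson extrapolation on the trapezoidal column (denominator 4−1=3):
T(2,1) = (4·(-243.691760) − (-245.408240)) / 3 = -243.119600
T(3,1) = (4·(-243.262520) − (-243.691760)) / 3 = -243.119440
T(3,2) = -243.119440 + (-243.119440 − (-243.119600))/15 = -243.119429

-243.1194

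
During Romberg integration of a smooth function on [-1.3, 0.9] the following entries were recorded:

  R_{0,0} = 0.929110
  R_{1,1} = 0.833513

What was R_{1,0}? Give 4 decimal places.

From R_{1,1} = (4·R_{1,0} − R_{0,0})/3, solve for R_{1,0}:
4·R_{1,0} = 3·0.833513 + 0.929110 = 3.429649
R_{1,0} = 0.857412

0.8574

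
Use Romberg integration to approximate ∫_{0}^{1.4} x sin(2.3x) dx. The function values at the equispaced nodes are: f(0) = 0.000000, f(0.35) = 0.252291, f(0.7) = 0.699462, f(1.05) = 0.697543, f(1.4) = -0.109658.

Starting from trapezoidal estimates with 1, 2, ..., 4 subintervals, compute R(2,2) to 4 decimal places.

0.5914

R(0,0) (trapezoid, 1 panel, h=1.4000): -0.076761
R(1,0) (trapezoid, 2 panels, h=0.7000): 0.451243
R(2,0) (trapezoid, 4 panels, h=0.3500): 0.558063
R(1,1) = 0.451243 + (0.451243 − (-0.076761))/3 = 0.627244
R(2,1) = 0.558063 + (0.558063 − 0.451243)/3 = 0.593670
R(2,2) = 0.593670 + (0.593670 − 0.627244)/15 = 0.591432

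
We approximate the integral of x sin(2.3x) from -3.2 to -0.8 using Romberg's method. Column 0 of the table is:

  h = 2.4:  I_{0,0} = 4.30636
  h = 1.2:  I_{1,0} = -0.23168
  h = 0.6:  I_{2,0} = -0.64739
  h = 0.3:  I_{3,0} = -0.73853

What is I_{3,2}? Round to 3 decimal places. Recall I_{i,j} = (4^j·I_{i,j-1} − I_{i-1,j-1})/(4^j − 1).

-0.768

Richardson extrapolation on the trapezoidal column (denominator 4−1=3):
I_{2,1} = (4·(-0.64739) − (-0.23168)) / 3 = -0.78596
I_{3,1} = -0.73853 + (-0.73853 − (-0.64739))/3 = -0.76891
I_{3,2} = -0.76891 + (-0.76891 − (-0.78596))/15 = -0.76777
(Column j=1 coincides with Simpson's rule on the same nodes.)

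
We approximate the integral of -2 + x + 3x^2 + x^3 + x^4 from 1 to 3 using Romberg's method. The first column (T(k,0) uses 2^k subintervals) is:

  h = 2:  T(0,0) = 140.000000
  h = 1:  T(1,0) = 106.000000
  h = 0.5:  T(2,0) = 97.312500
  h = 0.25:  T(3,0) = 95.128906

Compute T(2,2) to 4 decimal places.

T(1,1) = 106.000000 + (106.000000 − 140.000000)/3 = 94.666667
T(2,1) = 97.312500 + (97.312500 − 106.000000)/3 = 94.416667
T(2,2) = 94.416667 + (94.416667 − 94.666667)/15 = 94.400000
(Column j=1 coincides with Simpson's rule on the same nodes.)

94.4000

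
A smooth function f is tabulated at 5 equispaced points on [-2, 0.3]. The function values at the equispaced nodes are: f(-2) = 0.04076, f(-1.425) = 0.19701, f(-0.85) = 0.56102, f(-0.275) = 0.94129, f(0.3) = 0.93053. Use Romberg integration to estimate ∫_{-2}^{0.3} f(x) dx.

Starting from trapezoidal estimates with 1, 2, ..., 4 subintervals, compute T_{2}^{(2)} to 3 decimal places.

1.277

T_{0}^{(0)} (trapezoid, 1 panel, h=2.3000): 1.11698
T_{1}^{(0)} (trapezoid, 2 panels, h=1.1500): 1.20366
T_{2}^{(0)} (trapezoid, 4 panels, h=0.5750): 1.25635
T_{1}^{(1)} = 1.20366 + (1.20366 − 1.11698)/3 = 1.23255
T_{2}^{(1)} = 1.25635 + (1.25635 − 1.20366)/3 = 1.27391
T_{2}^{(2)} = 1.27391 + (1.27391 − 1.23255)/15 = 1.27667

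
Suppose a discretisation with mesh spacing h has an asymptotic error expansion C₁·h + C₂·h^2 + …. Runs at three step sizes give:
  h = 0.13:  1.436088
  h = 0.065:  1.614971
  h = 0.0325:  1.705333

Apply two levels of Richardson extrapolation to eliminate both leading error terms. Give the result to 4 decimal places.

1.7963

First eliminate the h term (factor 2^1 = 2):
  B₁ = (2·1.614971 − 1.436088)/1 = 1.793854
  B₂ = (2·1.705333 − 1.614971)/1 = 1.795695
Then eliminate the h^2 term (factor 2^2 = 4):
  (4·1.795695 − 1.793854)/3 = 1.796309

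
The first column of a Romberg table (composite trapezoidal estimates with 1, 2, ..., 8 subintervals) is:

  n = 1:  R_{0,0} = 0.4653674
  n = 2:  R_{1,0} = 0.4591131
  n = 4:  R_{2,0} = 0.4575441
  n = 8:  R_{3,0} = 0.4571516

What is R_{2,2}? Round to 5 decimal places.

Richardson extrapolation on the trapezoidal column (denominator 4−1=3):
R_{1,1} = (4·0.4591131 − 0.4653674) / 3 = 0.4570283
R_{2,1} = 0.4575441 + (0.4575441 − 0.4591131)/3 = 0.4570211
R_{2,2} = (16·0.4570211 − 0.4570283) / 15 = 0.4570206

0.45702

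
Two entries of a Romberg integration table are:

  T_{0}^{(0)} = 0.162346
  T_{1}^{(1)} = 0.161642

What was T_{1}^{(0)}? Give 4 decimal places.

0.1618

From T_{1}^{(1)} = (4·T_{1}^{(0)} − T_{0}^{(0)})/3, solve for T_{1}^{(0)}:
4·T_{1}^{(0)} = 3·0.161642 + 0.162346 = 0.647272
T_{1}^{(0)} = 0.161818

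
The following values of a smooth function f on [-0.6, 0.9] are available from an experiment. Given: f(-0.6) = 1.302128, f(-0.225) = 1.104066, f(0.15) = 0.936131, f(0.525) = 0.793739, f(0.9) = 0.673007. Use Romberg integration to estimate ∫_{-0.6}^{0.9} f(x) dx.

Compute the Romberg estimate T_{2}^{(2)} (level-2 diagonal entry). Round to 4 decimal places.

T_{0}^{(0)} (trapezoid, 1 panel, h=1.5000): 1.481351
T_{1}^{(0)} (trapezoid, 2 panels, h=0.7500): 1.442774
T_{2}^{(0)} (trapezoid, 4 panels, h=0.3750): 1.433064
T_{1}^{(1)} = 1.442774 + (1.442774 − 1.481351)/3 = 1.429915
T_{2}^{(1)} = 1.433064 + (1.433064 − 1.442774)/3 = 1.429827
T_{2}^{(2)} = 1.429827 + (1.429827 − 1.429915)/15 = 1.429821

1.4298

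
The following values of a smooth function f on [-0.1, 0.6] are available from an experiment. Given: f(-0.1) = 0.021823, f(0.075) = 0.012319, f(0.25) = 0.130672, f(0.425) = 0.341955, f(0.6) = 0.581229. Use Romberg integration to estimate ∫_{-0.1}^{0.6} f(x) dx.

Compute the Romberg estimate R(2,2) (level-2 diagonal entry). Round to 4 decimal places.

0.1332

R(0,0) (trapezoid, 1 panel, h=0.7000): 0.211068
R(1,0) (trapezoid, 2 panels, h=0.3500): 0.151269
R(2,0) (trapezoid, 4 panels, h=0.1750): 0.137633
R(1,1) = 0.151269 + (0.151269 − 0.211068)/3 = 0.131336
R(2,1) = 0.137633 + (0.137633 − 0.151269)/3 = 0.133088
R(2,2) = 0.133088 + (0.133088 − 0.131336)/15 = 0.133205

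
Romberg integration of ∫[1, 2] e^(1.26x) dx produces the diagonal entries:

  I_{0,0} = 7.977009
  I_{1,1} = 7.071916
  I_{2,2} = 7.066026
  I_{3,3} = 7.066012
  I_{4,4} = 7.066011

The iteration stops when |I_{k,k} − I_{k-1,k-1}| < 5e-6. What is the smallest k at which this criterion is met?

|I_{1,1} − I_{0,0}| = 0.905093 ≥ 5e-6
|I_{2,2} − I_{1,1}| = 0.005890 ≥ 5e-6
|I_{3,3} − I_{2,2}| = 0.000014 ≥ 5e-6
|I_{4,4} − I_{3,3}| = 0.000001 < 5e-6

k = 4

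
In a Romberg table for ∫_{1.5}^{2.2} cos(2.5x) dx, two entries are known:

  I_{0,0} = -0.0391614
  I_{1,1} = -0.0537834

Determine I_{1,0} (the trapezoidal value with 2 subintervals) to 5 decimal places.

-0.05013

From I_{1,1} = (4·I_{1,0} − I_{0,0})/3, solve for I_{1,0}:
4·I_{1,0} = 3·(-0.0537834) + (-0.0391614) = -0.2005116
I_{1,0} = -0.0501279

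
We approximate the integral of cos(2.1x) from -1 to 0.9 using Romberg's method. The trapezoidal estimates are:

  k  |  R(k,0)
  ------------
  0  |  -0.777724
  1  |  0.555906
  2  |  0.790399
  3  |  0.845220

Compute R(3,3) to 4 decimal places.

0.8632

R(1,1) = 0.555906 + (0.555906 − (-0.777724))/3 = 1.000449
R(2,1) = (4·0.790399 − 0.555906) / 3 = 0.868563
R(3,1) = (4·0.845220 − 0.790399) / 3 = 0.863494
R(2,2) = (16·0.868563 − 1.000449) / 15 = 0.859771
R(3,2) = 0.863494 + (0.863494 − 0.868563)/15 = 0.863156
R(3,3) = 0.863156 + (0.863156 − 0.859771)/63 = 0.863210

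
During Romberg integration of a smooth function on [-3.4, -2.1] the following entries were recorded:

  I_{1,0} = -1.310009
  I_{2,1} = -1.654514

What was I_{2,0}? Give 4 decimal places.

-1.5684

From I_{2,1} = (4·I_{2,0} − I_{1,0})/3, solve for I_{2,0}:
4·I_{2,0} = 3·(-1.654514) + (-1.310009) = -6.273551
I_{2,0} = -1.568388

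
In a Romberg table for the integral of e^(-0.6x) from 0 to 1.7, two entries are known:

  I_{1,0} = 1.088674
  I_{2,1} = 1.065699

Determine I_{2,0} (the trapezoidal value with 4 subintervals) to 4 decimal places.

1.0714

From I_{2,1} = (4·I_{2,0} − I_{1,0})/3, solve for I_{2,0}:
4·I_{2,0} = 3·1.065699 + 1.088674 = 4.285771
I_{2,0} = 1.071443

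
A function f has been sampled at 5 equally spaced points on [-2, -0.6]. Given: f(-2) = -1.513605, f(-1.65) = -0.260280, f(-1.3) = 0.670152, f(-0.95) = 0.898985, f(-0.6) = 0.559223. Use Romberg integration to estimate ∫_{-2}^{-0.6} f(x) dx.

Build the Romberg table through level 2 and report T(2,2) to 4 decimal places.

0.3391

T(0,0) (trapezoid, 1 panel, h=1.4000): -0.668067
T(1,0) (trapezoid, 2 panels, h=0.7000): 0.135073
T(2,0) (trapezoid, 4 panels, h=0.3500): 0.291083
T(1,1) = 0.135073 + (0.135073 − (-0.668067))/3 = 0.402786
T(2,1) = 0.291083 + (0.291083 − 0.135073)/3 = 0.343086
T(2,2) = 0.343086 + (0.343086 − 0.402786)/15 = 0.339106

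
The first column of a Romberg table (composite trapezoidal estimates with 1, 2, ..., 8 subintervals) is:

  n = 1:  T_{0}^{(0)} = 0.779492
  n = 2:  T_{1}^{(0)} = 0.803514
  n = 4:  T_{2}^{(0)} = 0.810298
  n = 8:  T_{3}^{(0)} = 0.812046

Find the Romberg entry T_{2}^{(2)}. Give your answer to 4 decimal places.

Richardson extrapolation on the trapezoidal column (denominator 4−1=3):
T_{1}^{(1)} = 0.803514 + (0.803514 − 0.779492)/3 = 0.811521
T_{2}^{(1)} = 0.810298 + (0.810298 − 0.803514)/3 = 0.812559
T_{2}^{(2)} = 0.812559 + (0.812559 − 0.811521)/15 = 0.812628

0.8126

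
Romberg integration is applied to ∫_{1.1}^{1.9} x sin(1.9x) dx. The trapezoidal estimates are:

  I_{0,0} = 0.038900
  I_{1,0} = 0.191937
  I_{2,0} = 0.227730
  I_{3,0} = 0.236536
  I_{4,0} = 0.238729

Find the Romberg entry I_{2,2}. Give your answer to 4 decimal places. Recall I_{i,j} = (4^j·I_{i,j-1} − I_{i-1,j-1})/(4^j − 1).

0.2394

Richardson extrapolation on the trapezoidal column (denominator 4−1=3):
I_{1,1} = (4·0.191937 − 0.038900) / 3 = 0.242949
I_{2,1} = (4·0.227730 − 0.191937) / 3 = 0.239661
I_{2,2} = (16·0.239661 − 0.242949) / 15 = 0.239442
(Column j=1 coincides with Simpson's rule on the same nodes.)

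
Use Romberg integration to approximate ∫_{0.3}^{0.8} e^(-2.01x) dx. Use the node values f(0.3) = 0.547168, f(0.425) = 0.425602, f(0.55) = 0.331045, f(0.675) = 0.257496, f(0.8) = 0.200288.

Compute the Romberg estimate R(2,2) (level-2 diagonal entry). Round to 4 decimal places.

R(0,0) (trapezoid, 1 panel, h=0.5000): 0.186864
R(1,0) (trapezoid, 2 panels, h=0.2500): 0.176193
R(2,0) (trapezoid, 4 panels, h=0.1250): 0.173484
R(1,1) = 0.176193 + (0.176193 − 0.186864)/3 = 0.172636
R(2,1) = 0.173484 + (0.173484 − 0.176193)/3 = 0.172581
R(2,2) = 0.172581 + (0.172581 − 0.172636)/15 = 0.172577

0.1726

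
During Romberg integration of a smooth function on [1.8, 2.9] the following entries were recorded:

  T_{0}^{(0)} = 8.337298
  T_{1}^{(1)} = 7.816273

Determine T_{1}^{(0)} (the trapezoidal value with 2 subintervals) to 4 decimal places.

From T_{1}^{(1)} = (4·T_{1}^{(0)} − T_{0}^{(0)})/3, solve for T_{1}^{(0)}:
4·T_{1}^{(0)} = 3·7.816273 + 8.337298 = 31.786117
T_{1}^{(0)} = 7.946529

7.9465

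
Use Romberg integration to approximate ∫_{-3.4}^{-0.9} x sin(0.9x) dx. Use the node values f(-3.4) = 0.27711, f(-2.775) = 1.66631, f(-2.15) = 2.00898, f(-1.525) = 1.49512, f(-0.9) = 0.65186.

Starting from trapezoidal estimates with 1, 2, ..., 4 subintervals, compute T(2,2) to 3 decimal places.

3.660

T(0,0) (trapezoid, 1 panel, h=2.5000): 1.16121
T(1,0) (trapezoid, 2 panels, h=1.2500): 3.09183
T(2,0) (trapezoid, 4 panels, h=0.6250): 3.52181
T(1,1) = 3.09183 + (3.09183 − 1.16121)/3 = 3.73537
T(2,1) = 3.52181 + (3.52181 − 3.09183)/3 = 3.66514
T(2,2) = 3.66514 + (3.66514 − 3.73537)/15 = 3.66046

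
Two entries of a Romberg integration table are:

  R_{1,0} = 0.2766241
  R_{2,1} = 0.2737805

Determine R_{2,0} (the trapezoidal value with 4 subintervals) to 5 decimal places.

0.27449

From R_{2,1} = (4·R_{2,0} − R_{1,0})/3, solve for R_{2,0}:
4·R_{2,0} = 3·0.2737805 + 0.2766241 = 1.0979656
R_{2,0} = 0.2744914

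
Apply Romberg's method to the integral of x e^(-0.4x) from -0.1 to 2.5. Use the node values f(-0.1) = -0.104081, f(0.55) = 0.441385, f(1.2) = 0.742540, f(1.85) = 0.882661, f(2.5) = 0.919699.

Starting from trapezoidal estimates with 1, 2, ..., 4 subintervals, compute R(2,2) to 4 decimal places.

R(0,0) (trapezoid, 1 panel, h=2.6000): 1.060303
R(1,0) (trapezoid, 2 panels, h=1.3000): 1.495454
R(2,0) (trapezoid, 4 panels, h=0.6500): 1.608357
R(1,1) = 1.495454 + (1.495454 − 1.060303)/3 = 1.640504
R(2,1) = 1.608357 + (1.608357 − 1.495454)/3 = 1.645991
R(2,2) = 1.645991 + (1.645991 − 1.640504)/15 = 1.646357

1.6464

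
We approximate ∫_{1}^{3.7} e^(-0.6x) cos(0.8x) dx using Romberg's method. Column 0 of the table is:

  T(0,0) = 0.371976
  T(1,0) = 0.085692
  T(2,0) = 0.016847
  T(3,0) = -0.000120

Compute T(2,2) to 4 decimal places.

T(1,1) = 0.085692 + (0.085692 − 0.371976)/3 = -0.009736
T(2,1) = 0.016847 + (0.016847 − 0.085692)/3 = -0.006101
T(2,2) = -0.006101 + (-0.006101 − (-0.009736))/15 = -0.005859

-0.0059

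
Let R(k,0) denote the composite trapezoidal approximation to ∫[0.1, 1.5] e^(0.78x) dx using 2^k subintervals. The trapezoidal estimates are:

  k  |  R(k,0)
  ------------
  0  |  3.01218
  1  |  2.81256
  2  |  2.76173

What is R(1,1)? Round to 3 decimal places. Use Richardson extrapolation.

2.746

Richardson extrapolation on the trapezoidal column (denominator 4−1=3):
R(1,1) = 2.81256 + (2.81256 − 3.01218)/3 = 2.74602
(Column j=1 coincides with Simpson's rule on the same nodes.)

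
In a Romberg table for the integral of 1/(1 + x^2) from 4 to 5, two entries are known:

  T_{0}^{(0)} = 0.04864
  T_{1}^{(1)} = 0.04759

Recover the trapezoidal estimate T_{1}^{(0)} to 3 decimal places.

0.048

From T_{1}^{(1)} = (4·T_{1}^{(0)} − T_{0}^{(0)})/3, solve for T_{1}^{(0)}:
4·T_{1}^{(0)} = 3·0.04759 + 0.04864 = 0.19141
T_{1}^{(0)} = 0.04785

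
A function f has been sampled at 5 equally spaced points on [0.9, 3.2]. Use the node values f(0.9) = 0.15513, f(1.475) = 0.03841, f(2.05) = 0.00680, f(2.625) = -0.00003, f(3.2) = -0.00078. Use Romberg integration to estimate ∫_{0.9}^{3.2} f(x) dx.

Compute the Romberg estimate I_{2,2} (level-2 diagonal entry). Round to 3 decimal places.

0.061

I_{0,0} (trapezoid, 1 panel, h=2.3000): 0.17750
I_{1,0} (trapezoid, 2 panels, h=1.1500): 0.09657
I_{2,0} (trapezoid, 4 panels, h=0.5750): 0.07035
I_{1,1} = 0.09657 + (0.09657 − 0.17750)/3 = 0.06959
I_{2,1} = 0.07035 + (0.07035 − 0.09657)/3 = 0.06161
I_{2,2} = 0.06161 + (0.06161 − 0.06959)/15 = 0.06108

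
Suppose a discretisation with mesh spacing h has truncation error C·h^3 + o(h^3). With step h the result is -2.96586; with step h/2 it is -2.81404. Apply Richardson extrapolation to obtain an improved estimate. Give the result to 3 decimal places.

The leading error scales as h^3; refining by a factor of 2 reduces it by 2^3 = 8.
Extrapolated value = (8·A(h/2) − A(h)) / (8 − 1)
= (8·(-2.81404) − (-2.96586)) / 7
= -19.54646 / 7 = -2.79235

-2.792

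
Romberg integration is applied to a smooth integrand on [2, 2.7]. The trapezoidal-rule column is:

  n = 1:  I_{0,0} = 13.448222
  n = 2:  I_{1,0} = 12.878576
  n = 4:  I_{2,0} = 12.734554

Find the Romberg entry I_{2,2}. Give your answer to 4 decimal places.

12.6864

I_{1,1} = 12.878576 + (12.878576 − 13.448222)/3 = 12.688694
I_{2,1} = (4·12.734554 − 12.878576) / 3 = 12.686547
I_{2,2} = 12.686547 + (12.686547 − 12.688694)/15 = 12.686404
(Column j=1 coincides with Simpson's rule on the same nodes.)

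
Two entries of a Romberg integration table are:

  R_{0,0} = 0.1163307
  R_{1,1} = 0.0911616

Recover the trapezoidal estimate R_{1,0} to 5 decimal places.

0.09745

From R_{1,1} = (4·R_{1,0} − R_{0,0})/3, solve for R_{1,0}:
4·R_{1,0} = 3·0.0911616 + 0.1163307 = 0.3898155
R_{1,0} = 0.0974539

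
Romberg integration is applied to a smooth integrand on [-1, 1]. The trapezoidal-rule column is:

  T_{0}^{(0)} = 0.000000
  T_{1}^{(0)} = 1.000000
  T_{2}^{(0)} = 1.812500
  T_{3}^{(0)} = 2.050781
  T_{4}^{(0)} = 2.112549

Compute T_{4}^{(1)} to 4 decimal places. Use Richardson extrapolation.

Richardson extrapolation on the trapezoidal column (denominator 4−1=3):
T_{4}^{(1)} = (4·2.112549 − 2.050781) / 3 = 2.133138

2.1331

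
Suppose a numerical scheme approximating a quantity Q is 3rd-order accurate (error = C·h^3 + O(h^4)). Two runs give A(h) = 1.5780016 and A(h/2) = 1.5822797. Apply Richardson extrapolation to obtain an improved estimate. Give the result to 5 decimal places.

Extrapolated value = (8·A(h/2) − A(h)) / (8 − 1)
= (8·1.5822797 − 1.5780016) / 7
= 11.0802360 / 7 = 1.5828909

1.58289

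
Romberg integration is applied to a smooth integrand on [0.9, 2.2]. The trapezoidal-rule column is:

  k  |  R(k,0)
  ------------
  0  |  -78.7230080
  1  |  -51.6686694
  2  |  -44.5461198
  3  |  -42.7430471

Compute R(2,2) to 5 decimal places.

Richardson extrapolation on the trapezoidal column (denominator 4−1=3):
R(1,1) = (4·(-51.6686694) − (-78.7230080)) / 3 = -42.6505565
R(2,1) = -44.5461198 + (-44.5461198 − (-51.6686694))/3 = -42.1719366
R(2,2) = -42.1719366 + (-42.1719366 − (-42.6505565))/15 = -42.1400286

-42.14003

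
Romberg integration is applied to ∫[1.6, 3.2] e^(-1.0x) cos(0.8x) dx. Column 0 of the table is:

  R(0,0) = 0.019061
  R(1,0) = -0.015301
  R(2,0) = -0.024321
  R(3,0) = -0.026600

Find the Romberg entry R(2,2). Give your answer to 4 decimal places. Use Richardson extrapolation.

R(1,1) = (4·(-0.015301) − 0.019061) / 3 = -0.026755
R(2,1) = (4·(-0.024321) − (-0.015301)) / 3 = -0.027328
R(2,2) = (16·(-0.027328) − (-0.026755)) / 15 = -0.027366
(Column j=1 coincides with Simpson's rule on the same nodes.)

-0.0274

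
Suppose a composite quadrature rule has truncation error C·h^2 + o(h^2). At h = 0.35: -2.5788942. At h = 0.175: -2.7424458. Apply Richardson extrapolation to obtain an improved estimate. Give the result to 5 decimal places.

The leading error scales as h^2; refining by a factor of 2 reduces it by 2^2 = 4.
Extrapolated value = (4·A(h/2) − A(h)) / (4 − 1)
= (4·(-2.7424458) − (-2.5788942)) / 3
= -8.3908890 / 3 = -2.7969630

-2.79696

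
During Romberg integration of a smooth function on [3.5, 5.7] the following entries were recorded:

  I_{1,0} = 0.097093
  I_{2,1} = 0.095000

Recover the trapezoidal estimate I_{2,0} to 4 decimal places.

0.0955

From I_{2,1} = (4·I_{2,0} − I_{1,0})/3, solve for I_{2,0}:
4·I_{2,0} = 3·0.095000 + 0.097093 = 0.382093
I_{2,0} = 0.095523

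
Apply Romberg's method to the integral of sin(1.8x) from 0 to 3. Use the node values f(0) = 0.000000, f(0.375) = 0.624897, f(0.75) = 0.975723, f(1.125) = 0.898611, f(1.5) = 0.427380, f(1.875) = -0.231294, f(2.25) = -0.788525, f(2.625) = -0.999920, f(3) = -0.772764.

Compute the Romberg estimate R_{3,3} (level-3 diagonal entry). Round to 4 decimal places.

0.2031

R_{0,0} (trapezoid, 1 panel, h=3.0000): -1.159146
R_{1,0} (trapezoid, 2 panels, h=1.5000): 0.061497
R_{2,0} (trapezoid, 4 panels, h=0.7500): 0.171147
R_{3,0} (trapezoid, 8 panels, h=0.3750): 0.195184
R_{1,1} = 0.061497 + (0.061497 − (-1.159146))/3 = 0.468378
R_{2,1} = 0.171147 + (0.171147 − 0.061497)/3 = 0.207697
R_{3,1} = 0.195184 + (0.195184 − 0.171147)/3 = 0.203196
R_{2,2} = 0.207697 + (0.207697 − 0.468378)/15 = 0.190318
R_{3,2} = 0.203196 + (0.203196 − 0.207697)/15 = 0.202896
R_{3,3} = 0.202896 + (0.202896 − 0.190318)/63 = 0.203096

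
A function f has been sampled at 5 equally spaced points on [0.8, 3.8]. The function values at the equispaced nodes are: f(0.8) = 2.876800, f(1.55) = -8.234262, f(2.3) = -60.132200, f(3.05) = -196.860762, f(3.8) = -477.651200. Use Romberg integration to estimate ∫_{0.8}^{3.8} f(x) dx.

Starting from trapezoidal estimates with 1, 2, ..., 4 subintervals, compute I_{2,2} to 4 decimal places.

-353.6016

I_{0,0} (trapezoid, 1 panel, h=3.0000): -712.161600
I_{1,0} (trapezoid, 2 panels, h=1.5000): -446.279100
I_{2,0} (trapezoid, 4 panels, h=0.7500): -376.960818
I_{1,1} = -446.279100 + (-446.279100 − (-712.161600))/3 = -357.651600
I_{2,1} = -376.960818 + (-376.960818 − (-446.279100))/3 = -353.854724
I_{2,2} = -353.854724 + (-353.854724 − (-357.651600))/15 = -353.601599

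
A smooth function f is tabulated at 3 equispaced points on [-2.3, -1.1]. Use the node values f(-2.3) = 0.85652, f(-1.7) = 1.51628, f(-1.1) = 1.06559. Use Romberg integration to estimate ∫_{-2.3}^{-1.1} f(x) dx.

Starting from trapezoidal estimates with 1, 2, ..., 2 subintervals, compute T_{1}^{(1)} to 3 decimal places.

1.597

T_{0}^{(0)} (trapezoid, 1 panel, h=1.2000): 1.15327
T_{1}^{(0)} (trapezoid, 2 panels, h=0.6000): 1.48640
T_{1}^{(1)} = 1.48640 + (1.48640 − 1.15327)/3 = 1.59744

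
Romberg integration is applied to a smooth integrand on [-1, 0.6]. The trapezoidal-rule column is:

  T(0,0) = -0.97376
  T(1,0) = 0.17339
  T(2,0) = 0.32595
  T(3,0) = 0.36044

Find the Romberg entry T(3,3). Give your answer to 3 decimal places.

Richardson extrapolation on the trapezoidal column (denominator 4−1=3):
T(1,1) = 0.17339 + (0.17339 − (-0.97376))/3 = 0.55577
T(2,1) = (4·0.32595 − 0.17339) / 3 = 0.37680
T(3,1) = 0.36044 + (0.36044 − 0.32595)/3 = 0.37194
T(2,2) = 0.37680 + (0.37680 − 0.55577)/15 = 0.36487
T(3,2) = 0.37194 + (0.37194 − 0.37680)/15 = 0.37162
T(3,3) = 0.37162 + (0.37162 − 0.36487)/63 = 0.37173

0.372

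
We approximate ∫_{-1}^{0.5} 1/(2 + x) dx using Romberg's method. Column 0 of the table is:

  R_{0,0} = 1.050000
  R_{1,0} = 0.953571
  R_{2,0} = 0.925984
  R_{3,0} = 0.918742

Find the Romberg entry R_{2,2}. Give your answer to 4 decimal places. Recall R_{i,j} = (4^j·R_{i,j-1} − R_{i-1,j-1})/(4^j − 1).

R_{1,1} = (4·0.953571 − 1.050000) / 3 = 0.921428
R_{2,1} = 0.925984 + (0.925984 − 0.953571)/3 = 0.916788
R_{2,2} = 0.916788 + (0.916788 − 0.921428)/15 = 0.916479
(Column j=1 coincides with Simpson's rule on the same nodes.)

0.9165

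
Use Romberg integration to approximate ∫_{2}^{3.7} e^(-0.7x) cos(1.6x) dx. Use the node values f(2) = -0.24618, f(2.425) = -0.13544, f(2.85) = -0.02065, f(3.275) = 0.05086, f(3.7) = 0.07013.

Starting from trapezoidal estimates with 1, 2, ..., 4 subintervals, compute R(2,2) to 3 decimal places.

-0.079

R(0,0) (trapezoid, 1 panel, h=1.7000): -0.14964
R(1,0) (trapezoid, 2 panels, h=0.8500): -0.09237
R(2,0) (trapezoid, 4 panels, h=0.4250): -0.08213
R(1,1) = -0.09237 + (-0.09237 − (-0.14964))/3 = -0.07328
R(2,1) = -0.08213 + (-0.08213 − (-0.09237))/3 = -0.07872
R(2,2) = -0.07872 + (-0.07872 − (-0.07328))/15 = -0.07908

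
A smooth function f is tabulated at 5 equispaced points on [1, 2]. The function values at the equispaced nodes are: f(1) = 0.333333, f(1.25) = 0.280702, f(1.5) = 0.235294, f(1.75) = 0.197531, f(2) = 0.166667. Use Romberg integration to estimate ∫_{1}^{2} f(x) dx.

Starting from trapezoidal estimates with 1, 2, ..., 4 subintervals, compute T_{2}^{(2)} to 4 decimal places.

0.2403

T_{0}^{(0)} (trapezoid, 1 panel, h=1.0000): 0.250000
T_{1}^{(0)} (trapezoid, 2 panels, h=0.5000): 0.242647
T_{2}^{(0)} (trapezoid, 4 panels, h=0.2500): 0.240882
T_{1}^{(1)} = 0.242647 + (0.242647 − 0.250000)/3 = 0.240196
T_{2}^{(1)} = 0.240882 + (0.240882 − 0.242647)/3 = 0.240294
T_{2}^{(2)} = 0.240294 + (0.240294 − 0.240196)/15 = 0.240301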